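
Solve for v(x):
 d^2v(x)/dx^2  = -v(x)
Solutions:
 v(x) = C1*sin(x) + C2*cos(x)


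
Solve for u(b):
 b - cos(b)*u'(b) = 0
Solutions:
 u(b) = C1 + Integral(b/cos(b), b)


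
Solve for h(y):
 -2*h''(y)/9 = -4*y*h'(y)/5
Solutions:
 h(y) = C1 + C2*erfi(3*sqrt(5)*y/5)


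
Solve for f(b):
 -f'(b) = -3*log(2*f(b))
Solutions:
 -Integral(1/(log(_y) + log(2)), (_y, f(b)))/3 = C1 - b


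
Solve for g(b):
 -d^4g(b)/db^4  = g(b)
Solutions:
 g(b) = (C1*sin(sqrt(2)*b/2) + C2*cos(sqrt(2)*b/2))*exp(-sqrt(2)*b/2) + (C3*sin(sqrt(2)*b/2) + C4*cos(sqrt(2)*b/2))*exp(sqrt(2)*b/2)


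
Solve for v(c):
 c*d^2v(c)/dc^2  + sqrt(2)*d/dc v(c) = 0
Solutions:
 v(c) = C1 + C2*c^(1 - sqrt(2))


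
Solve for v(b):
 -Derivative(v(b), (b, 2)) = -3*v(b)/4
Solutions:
 v(b) = C1*exp(-sqrt(3)*b/2) + C2*exp(sqrt(3)*b/2)


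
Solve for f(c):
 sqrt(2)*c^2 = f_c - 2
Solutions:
 f(c) = C1 + sqrt(2)*c^3/3 + 2*c


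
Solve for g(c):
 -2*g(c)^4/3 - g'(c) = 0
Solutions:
 g(c) = (-1 - sqrt(3)*I)*(1/(C1 + 2*c))^(1/3)/2
 g(c) = (-1 + sqrt(3)*I)*(1/(C1 + 2*c))^(1/3)/2
 g(c) = (1/(C1 + 2*c))^(1/3)


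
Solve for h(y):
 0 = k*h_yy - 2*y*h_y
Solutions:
 h(y) = C1 + C2*erf(y*sqrt(-1/k))/sqrt(-1/k)


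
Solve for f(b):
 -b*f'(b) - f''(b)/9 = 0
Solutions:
 f(b) = C1 + C2*erf(3*sqrt(2)*b/2)


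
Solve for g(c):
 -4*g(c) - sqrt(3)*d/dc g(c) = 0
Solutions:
 g(c) = C1*exp(-4*sqrt(3)*c/3)


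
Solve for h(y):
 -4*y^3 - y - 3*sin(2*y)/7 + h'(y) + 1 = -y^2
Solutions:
 h(y) = C1 + y^4 - y^3/3 + y^2/2 - y - 3*cos(2*y)/14


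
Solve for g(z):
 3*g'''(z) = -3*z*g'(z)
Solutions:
 g(z) = C1 + Integral(C2*airyai(-z) + C3*airybi(-z), z)


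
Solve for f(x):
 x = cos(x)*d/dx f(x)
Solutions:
 f(x) = C1 + Integral(x/cos(x), x)


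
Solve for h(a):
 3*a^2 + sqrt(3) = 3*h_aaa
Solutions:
 h(a) = C1 + C2*a + C3*a^2 + a^5/60 + sqrt(3)*a^3/18


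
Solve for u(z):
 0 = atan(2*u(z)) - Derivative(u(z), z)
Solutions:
 Integral(1/atan(2*_y), (_y, u(z))) = C1 + z


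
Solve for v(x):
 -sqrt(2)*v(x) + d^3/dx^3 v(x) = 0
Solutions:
 v(x) = C3*exp(2^(1/6)*x) + (C1*sin(2^(1/6)*sqrt(3)*x/2) + C2*cos(2^(1/6)*sqrt(3)*x/2))*exp(-2^(1/6)*x/2)


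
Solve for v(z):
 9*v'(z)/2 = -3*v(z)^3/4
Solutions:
 v(z) = -sqrt(3)*sqrt(-1/(C1 - z))
 v(z) = sqrt(3)*sqrt(-1/(C1 - z))


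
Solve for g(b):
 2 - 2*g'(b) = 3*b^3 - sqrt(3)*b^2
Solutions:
 g(b) = C1 - 3*b^4/8 + sqrt(3)*b^3/6 + b


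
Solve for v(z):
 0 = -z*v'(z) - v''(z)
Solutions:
 v(z) = C1 + C2*erf(sqrt(2)*z/2)


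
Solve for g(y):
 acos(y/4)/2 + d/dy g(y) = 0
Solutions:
 g(y) = C1 - y*acos(y/4)/2 + sqrt(16 - y^2)/2


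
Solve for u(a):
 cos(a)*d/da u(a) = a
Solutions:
 u(a) = C1 + Integral(a/cos(a), a)


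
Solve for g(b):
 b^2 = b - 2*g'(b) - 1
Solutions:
 g(b) = C1 - b^3/6 + b^2/4 - b/2


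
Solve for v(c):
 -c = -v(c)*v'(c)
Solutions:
 v(c) = -sqrt(C1 + c^2)
 v(c) = sqrt(C1 + c^2)


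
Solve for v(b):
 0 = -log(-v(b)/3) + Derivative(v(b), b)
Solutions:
 -Integral(1/(log(-_y) - log(3)), (_y, v(b))) = C1 - b


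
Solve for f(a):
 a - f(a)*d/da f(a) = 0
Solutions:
 f(a) = -sqrt(C1 + a^2)
 f(a) = sqrt(C1 + a^2)


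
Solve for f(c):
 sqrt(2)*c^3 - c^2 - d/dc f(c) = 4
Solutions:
 f(c) = C1 + sqrt(2)*c^4/4 - c^3/3 - 4*c


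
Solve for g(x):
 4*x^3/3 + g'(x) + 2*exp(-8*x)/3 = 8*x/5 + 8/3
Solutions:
 g(x) = C1 - x^4/3 + 4*x^2/5 + 8*x/3 + exp(-8*x)/12


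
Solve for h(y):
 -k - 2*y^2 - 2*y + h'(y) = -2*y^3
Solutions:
 h(y) = C1 + k*y - y^4/2 + 2*y^3/3 + y^2


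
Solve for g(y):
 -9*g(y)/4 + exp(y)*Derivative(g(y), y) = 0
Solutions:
 g(y) = C1*exp(-9*exp(-y)/4)


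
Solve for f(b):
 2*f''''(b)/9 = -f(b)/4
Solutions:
 f(b) = (C1*sin(2^(3/4)*sqrt(3)*b/4) + C2*cos(2^(3/4)*sqrt(3)*b/4))*exp(-2^(3/4)*sqrt(3)*b/4) + (C3*sin(2^(3/4)*sqrt(3)*b/4) + C4*cos(2^(3/4)*sqrt(3)*b/4))*exp(2^(3/4)*sqrt(3)*b/4)


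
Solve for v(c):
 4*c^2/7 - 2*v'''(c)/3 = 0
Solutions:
 v(c) = C1 + C2*c + C3*c^2 + c^5/70


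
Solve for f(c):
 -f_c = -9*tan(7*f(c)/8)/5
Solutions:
 f(c) = -8*asin(C1*exp(63*c/40))/7 + 8*pi/7
 f(c) = 8*asin(C1*exp(63*c/40))/7


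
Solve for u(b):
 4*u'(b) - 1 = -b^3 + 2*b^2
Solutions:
 u(b) = C1 - b^4/16 + b^3/6 + b/4


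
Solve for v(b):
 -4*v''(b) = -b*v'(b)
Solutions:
 v(b) = C1 + C2*erfi(sqrt(2)*b/4)


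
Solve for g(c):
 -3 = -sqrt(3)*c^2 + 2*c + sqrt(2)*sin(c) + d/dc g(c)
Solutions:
 g(c) = C1 + sqrt(3)*c^3/3 - c^2 - 3*c + sqrt(2)*cos(c)


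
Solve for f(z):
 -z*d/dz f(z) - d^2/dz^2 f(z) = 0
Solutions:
 f(z) = C1 + C2*erf(sqrt(2)*z/2)


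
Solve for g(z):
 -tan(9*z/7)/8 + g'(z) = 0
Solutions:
 g(z) = C1 - 7*log(cos(9*z/7))/72


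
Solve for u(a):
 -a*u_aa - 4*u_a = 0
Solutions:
 u(a) = C1 + C2/a^3


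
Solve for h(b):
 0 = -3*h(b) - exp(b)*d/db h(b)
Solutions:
 h(b) = C1*exp(3*exp(-b))


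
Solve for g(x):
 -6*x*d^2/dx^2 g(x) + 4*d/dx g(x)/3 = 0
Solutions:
 g(x) = C1 + C2*x^(11/9)


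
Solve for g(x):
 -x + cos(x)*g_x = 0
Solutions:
 g(x) = C1 + Integral(x/cos(x), x)


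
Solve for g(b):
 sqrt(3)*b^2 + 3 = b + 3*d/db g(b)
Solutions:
 g(b) = C1 + sqrt(3)*b^3/9 - b^2/6 + b


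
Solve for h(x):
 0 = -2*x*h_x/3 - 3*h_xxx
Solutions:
 h(x) = C1 + Integral(C2*airyai(-6^(1/3)*x/3) + C3*airybi(-6^(1/3)*x/3), x)


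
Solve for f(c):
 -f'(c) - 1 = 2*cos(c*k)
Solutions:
 f(c) = C1 - c - 2*sin(c*k)/k


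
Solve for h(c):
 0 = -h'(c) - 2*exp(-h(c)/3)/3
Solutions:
 h(c) = 3*log(C1 - 2*c/9)


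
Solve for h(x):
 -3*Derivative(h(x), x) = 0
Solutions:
 h(x) = C1


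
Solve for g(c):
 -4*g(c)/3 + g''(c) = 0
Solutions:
 g(c) = C1*exp(-2*sqrt(3)*c/3) + C2*exp(2*sqrt(3)*c/3)


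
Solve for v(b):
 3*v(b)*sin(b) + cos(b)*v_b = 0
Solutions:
 v(b) = C1*cos(b)^3


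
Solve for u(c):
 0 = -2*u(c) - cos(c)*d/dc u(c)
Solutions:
 u(c) = C1*(sin(c) - 1)/(sin(c) + 1)


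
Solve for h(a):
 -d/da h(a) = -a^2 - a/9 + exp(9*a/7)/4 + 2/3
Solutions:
 h(a) = C1 + a^3/3 + a^2/18 - 2*a/3 - 7*exp(9*a/7)/36


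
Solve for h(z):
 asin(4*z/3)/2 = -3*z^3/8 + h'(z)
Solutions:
 h(z) = C1 + 3*z^4/32 + z*asin(4*z/3)/2 + sqrt(9 - 16*z^2)/8


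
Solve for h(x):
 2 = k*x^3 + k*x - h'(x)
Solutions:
 h(x) = C1 + k*x^4/4 + k*x^2/2 - 2*x


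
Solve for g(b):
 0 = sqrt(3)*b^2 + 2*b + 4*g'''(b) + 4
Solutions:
 g(b) = C1 + C2*b + C3*b^2 - sqrt(3)*b^5/240 - b^4/48 - b^3/6


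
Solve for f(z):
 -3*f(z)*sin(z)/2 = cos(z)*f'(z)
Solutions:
 f(z) = C1*cos(z)^(3/2)


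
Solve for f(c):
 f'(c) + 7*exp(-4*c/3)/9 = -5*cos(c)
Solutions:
 f(c) = C1 - 5*sin(c) + 7*exp(-4*c/3)/12


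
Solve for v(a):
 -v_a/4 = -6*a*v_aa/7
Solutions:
 v(a) = C1 + C2*a^(31/24)


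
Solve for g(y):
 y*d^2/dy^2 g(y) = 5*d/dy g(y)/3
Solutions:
 g(y) = C1 + C2*y^(8/3)


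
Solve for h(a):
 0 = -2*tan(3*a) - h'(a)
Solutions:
 h(a) = C1 + 2*log(cos(3*a))/3


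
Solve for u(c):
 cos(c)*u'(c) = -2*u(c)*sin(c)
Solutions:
 u(c) = C1*cos(c)^2


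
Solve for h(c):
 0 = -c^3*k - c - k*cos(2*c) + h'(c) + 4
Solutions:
 h(c) = C1 + c^4*k/4 + c^2/2 - 4*c + k*sin(2*c)/2


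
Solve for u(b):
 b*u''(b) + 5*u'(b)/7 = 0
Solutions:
 u(b) = C1 + C2*b^(2/7)


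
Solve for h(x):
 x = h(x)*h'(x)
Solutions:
 h(x) = -sqrt(C1 + x^2)
 h(x) = sqrt(C1 + x^2)


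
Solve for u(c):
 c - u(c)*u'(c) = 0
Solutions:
 u(c) = -sqrt(C1 + c^2)
 u(c) = sqrt(C1 + c^2)


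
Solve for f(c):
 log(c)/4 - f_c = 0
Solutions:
 f(c) = C1 + c*log(c)/4 - c/4


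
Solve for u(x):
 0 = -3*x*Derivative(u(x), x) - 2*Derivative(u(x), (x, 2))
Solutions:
 u(x) = C1 + C2*erf(sqrt(3)*x/2)


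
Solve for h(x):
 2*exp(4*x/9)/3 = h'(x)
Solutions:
 h(x) = C1 + 3*exp(4*x/9)/2


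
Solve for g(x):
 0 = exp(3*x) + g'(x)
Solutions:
 g(x) = C1 - exp(3*x)/3


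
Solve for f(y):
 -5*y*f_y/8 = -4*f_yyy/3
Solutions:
 f(y) = C1 + Integral(C2*airyai(30^(1/3)*y/4) + C3*airybi(30^(1/3)*y/4), y)


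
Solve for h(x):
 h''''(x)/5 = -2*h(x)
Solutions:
 h(x) = (C1*sin(2^(3/4)*5^(1/4)*x/2) + C2*cos(2^(3/4)*5^(1/4)*x/2))*exp(-2^(3/4)*5^(1/4)*x/2) + (C3*sin(2^(3/4)*5^(1/4)*x/2) + C4*cos(2^(3/4)*5^(1/4)*x/2))*exp(2^(3/4)*5^(1/4)*x/2)


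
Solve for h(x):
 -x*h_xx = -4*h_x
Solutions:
 h(x) = C1 + C2*x^5


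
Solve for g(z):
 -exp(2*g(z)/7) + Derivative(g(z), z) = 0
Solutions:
 g(z) = 7*log(-sqrt(-1/(C1 + z))) - 7*log(2) + 7*log(14)/2
 g(z) = 7*log(-1/(C1 + z))/2 - 7*log(2) + 7*log(14)/2


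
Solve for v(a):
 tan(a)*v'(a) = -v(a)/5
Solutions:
 v(a) = C1/sin(a)^(1/5)


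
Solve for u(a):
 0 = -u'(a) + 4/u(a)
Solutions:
 u(a) = -sqrt(C1 + 8*a)
 u(a) = sqrt(C1 + 8*a)


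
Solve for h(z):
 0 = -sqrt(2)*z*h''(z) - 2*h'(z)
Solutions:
 h(z) = C1 + C2*z^(1 - sqrt(2))


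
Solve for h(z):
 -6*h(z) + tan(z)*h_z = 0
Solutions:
 h(z) = C1*sin(z)^6


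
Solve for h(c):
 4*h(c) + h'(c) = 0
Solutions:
 h(c) = C1*exp(-4*c)


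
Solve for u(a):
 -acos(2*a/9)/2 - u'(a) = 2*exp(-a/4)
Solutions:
 u(a) = C1 - a*acos(2*a/9)/2 + sqrt(81 - 4*a^2)/4 + 8*exp(-a/4)


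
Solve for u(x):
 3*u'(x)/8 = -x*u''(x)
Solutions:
 u(x) = C1 + C2*x^(5/8)


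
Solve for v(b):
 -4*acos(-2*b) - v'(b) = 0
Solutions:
 v(b) = C1 - 4*b*acos(-2*b) - 2*sqrt(1 - 4*b^2)


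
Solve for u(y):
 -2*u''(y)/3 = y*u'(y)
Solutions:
 u(y) = C1 + C2*erf(sqrt(3)*y/2)


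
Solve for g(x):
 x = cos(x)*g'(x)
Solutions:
 g(x) = C1 + Integral(x/cos(x), x)


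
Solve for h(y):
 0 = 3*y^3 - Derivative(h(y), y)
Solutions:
 h(y) = C1 + 3*y^4/4


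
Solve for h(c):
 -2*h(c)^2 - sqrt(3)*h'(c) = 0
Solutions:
 h(c) = 3/(C1 + 2*sqrt(3)*c)


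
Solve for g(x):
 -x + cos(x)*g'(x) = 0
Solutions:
 g(x) = C1 + Integral(x/cos(x), x)


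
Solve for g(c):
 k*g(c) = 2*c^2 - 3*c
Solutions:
 g(c) = c*(2*c - 3)/k


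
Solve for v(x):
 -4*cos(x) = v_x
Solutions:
 v(x) = C1 - 4*sin(x)


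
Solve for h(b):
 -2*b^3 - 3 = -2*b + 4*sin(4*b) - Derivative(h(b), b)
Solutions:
 h(b) = C1 + b^4/2 - b^2 + 3*b - cos(4*b)


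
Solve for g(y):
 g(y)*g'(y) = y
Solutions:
 g(y) = -sqrt(C1 + y^2)
 g(y) = sqrt(C1 + y^2)


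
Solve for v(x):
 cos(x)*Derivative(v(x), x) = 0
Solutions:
 v(x) = C1


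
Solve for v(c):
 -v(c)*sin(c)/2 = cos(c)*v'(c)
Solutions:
 v(c) = C1*sqrt(cos(c))


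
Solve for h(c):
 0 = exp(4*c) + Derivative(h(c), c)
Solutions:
 h(c) = C1 - exp(4*c)/4


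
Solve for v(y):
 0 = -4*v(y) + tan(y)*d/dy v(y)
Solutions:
 v(y) = C1*sin(y)^4


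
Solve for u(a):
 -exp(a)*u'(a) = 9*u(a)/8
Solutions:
 u(a) = C1*exp(9*exp(-a)/8)


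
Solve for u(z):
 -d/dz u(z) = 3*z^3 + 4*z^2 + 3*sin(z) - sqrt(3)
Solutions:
 u(z) = C1 - 3*z^4/4 - 4*z^3/3 + sqrt(3)*z + 3*cos(z)


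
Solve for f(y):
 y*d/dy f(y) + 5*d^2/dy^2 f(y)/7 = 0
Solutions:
 f(y) = C1 + C2*erf(sqrt(70)*y/10)


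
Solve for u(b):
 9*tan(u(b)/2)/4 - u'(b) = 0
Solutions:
 u(b) = -2*asin(C1*exp(9*b/8)) + 2*pi
 u(b) = 2*asin(C1*exp(9*b/8))


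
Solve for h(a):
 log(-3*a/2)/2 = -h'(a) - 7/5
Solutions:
 h(a) = C1 - a*log(-a)/2 + a*(-log(3) - 9/10 + log(6)/2)


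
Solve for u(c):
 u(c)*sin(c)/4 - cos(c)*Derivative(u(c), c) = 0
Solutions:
 u(c) = C1/cos(c)^(1/4)


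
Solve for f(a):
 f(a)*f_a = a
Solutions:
 f(a) = -sqrt(C1 + a^2)
 f(a) = sqrt(C1 + a^2)


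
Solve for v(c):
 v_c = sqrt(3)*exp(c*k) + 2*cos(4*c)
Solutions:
 v(c) = C1 + sin(4*c)/2 + sqrt(3)*exp(c*k)/k


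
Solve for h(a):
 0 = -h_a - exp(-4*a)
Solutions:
 h(a) = C1 + exp(-4*a)/4


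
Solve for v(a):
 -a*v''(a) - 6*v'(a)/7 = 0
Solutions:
 v(a) = C1 + C2*a^(1/7)


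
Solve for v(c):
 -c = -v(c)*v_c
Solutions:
 v(c) = -sqrt(C1 + c^2)
 v(c) = sqrt(C1 + c^2)


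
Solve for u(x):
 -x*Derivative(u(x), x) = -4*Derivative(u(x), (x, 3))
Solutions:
 u(x) = C1 + Integral(C2*airyai(2^(1/3)*x/2) + C3*airybi(2^(1/3)*x/2), x)


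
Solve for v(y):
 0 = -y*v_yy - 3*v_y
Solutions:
 v(y) = C1 + C2/y^2


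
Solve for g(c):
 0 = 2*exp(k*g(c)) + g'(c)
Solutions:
 g(c) = Piecewise((log(1/(C1*k + 2*c*k))/k, Ne(k, 0)), (nan, True))
 g(c) = Piecewise((C1 - 2*c, Eq(k, 0)), (nan, True))


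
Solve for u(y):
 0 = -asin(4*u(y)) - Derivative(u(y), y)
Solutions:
 Integral(1/asin(4*_y), (_y, u(y))) = C1 - y


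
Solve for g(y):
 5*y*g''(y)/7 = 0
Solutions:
 g(y) = C1 + C2*y


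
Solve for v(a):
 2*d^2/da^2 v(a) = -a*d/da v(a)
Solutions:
 v(a) = C1 + C2*erf(a/2)


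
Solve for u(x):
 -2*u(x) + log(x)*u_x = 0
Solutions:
 u(x) = C1*exp(2*li(x))


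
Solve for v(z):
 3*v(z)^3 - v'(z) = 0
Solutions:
 v(z) = -sqrt(2)*sqrt(-1/(C1 + 3*z))/2
 v(z) = sqrt(2)*sqrt(-1/(C1 + 3*z))/2


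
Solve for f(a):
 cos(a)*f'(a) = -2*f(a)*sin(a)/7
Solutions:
 f(a) = C1*cos(a)^(2/7)


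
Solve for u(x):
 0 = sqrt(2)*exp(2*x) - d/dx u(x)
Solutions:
 u(x) = C1 + sqrt(2)*exp(2*x)/2


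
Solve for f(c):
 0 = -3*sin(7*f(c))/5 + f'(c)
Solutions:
 -3*c/5 + log(cos(7*f(c)) - 1)/14 - log(cos(7*f(c)) + 1)/14 = C1


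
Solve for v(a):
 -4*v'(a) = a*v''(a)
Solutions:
 v(a) = C1 + C2/a^3


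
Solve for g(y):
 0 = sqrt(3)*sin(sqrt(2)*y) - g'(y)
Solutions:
 g(y) = C1 - sqrt(6)*cos(sqrt(2)*y)/2


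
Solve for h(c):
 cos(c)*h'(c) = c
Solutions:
 h(c) = C1 + Integral(c/cos(c), c)


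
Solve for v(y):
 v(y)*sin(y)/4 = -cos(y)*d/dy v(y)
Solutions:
 v(y) = C1*cos(y)^(1/4)


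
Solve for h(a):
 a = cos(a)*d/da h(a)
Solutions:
 h(a) = C1 + Integral(a/cos(a), a)


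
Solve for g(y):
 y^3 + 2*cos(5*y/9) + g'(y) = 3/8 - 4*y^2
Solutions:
 g(y) = C1 - y^4/4 - 4*y^3/3 + 3*y/8 - 18*sin(5*y/9)/5


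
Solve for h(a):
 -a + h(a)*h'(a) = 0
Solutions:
 h(a) = -sqrt(C1 + a^2)
 h(a) = sqrt(C1 + a^2)


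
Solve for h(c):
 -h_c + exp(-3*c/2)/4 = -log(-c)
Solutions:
 h(c) = C1 + c*log(-c) - c - exp(-3*c/2)/6


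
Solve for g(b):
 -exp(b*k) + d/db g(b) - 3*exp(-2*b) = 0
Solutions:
 g(b) = C1 - 3*exp(-2*b)/2 + exp(b*k)/k


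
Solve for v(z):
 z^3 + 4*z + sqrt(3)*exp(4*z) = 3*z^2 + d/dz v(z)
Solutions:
 v(z) = C1 + z^4/4 - z^3 + 2*z^2 + sqrt(3)*exp(4*z)/4


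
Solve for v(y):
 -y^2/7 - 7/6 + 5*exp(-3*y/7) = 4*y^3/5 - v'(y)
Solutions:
 v(y) = C1 + y^4/5 + y^3/21 + 7*y/6 + 35*exp(-3*y/7)/3


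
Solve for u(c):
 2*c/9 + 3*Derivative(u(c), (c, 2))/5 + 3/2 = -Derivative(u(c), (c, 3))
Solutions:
 u(c) = C1 + C2*c + C3*exp(-3*c/5) - 5*c^3/81 - 305*c^2/324


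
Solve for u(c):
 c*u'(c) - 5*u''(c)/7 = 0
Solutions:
 u(c) = C1 + C2*erfi(sqrt(70)*c/10)


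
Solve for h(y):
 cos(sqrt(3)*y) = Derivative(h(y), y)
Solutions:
 h(y) = C1 + sqrt(3)*sin(sqrt(3)*y)/3


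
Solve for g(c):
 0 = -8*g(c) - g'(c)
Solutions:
 g(c) = C1*exp(-8*c)


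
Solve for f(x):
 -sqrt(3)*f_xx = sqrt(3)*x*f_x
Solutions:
 f(x) = C1 + C2*erf(sqrt(2)*x/2)


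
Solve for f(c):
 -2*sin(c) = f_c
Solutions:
 f(c) = C1 + 2*cos(c)


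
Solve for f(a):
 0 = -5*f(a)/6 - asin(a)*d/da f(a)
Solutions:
 f(a) = C1*exp(-5*Integral(1/asin(a), a)/6)


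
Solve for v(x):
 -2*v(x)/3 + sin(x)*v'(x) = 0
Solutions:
 v(x) = C1*(cos(x) - 1)^(1/3)/(cos(x) + 1)^(1/3)


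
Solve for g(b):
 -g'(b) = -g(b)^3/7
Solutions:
 g(b) = -sqrt(14)*sqrt(-1/(C1 + b))/2
 g(b) = sqrt(14)*sqrt(-1/(C1 + b))/2


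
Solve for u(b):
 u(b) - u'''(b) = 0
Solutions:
 u(b) = C3*exp(b) + (C1*sin(sqrt(3)*b/2) + C2*cos(sqrt(3)*b/2))*exp(-b/2)


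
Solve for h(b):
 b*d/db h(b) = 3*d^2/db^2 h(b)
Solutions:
 h(b) = C1 + C2*erfi(sqrt(6)*b/6)


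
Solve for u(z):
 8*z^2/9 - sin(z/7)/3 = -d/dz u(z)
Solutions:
 u(z) = C1 - 8*z^3/27 - 7*cos(z/7)/3


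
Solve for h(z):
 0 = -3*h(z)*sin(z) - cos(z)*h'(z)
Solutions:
 h(z) = C1*cos(z)^3


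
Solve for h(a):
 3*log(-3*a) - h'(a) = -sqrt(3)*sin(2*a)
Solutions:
 h(a) = C1 + 3*a*log(-a) - 3*a + 3*a*log(3) - sqrt(3)*cos(2*a)/2


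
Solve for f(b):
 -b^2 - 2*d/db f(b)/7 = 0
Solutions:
 f(b) = C1 - 7*b^3/6


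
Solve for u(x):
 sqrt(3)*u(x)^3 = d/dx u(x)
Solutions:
 u(x) = -sqrt(2)*sqrt(-1/(C1 + sqrt(3)*x))/2
 u(x) = sqrt(2)*sqrt(-1/(C1 + sqrt(3)*x))/2


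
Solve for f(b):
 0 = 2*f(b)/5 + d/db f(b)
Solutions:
 f(b) = C1*exp(-2*b/5)


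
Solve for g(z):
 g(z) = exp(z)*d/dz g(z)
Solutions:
 g(z) = C1*exp(-exp(-z))


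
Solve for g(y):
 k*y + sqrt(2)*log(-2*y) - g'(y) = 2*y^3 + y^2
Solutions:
 g(y) = C1 + k*y^2/2 - y^4/2 - y^3/3 + sqrt(2)*y*log(-y) + sqrt(2)*y*(-1 + log(2))


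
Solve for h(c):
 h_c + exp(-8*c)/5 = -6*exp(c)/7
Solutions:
 h(c) = C1 - 6*exp(c)/7 + exp(-8*c)/40


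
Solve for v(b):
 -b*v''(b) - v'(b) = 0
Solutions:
 v(b) = C1 + C2*log(b)


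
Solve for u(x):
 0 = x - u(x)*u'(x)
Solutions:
 u(x) = -sqrt(C1 + x^2)
 u(x) = sqrt(C1 + x^2)


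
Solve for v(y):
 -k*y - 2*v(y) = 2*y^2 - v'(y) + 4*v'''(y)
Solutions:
 v(y) = C1*exp(3^(1/3)*y*(3^(1/3)/(sqrt(321) + 18)^(1/3) + (sqrt(321) + 18)^(1/3))/12)*sin(3^(1/6)*y*(-3^(2/3)*(sqrt(321) + 18)^(1/3) + 3/(sqrt(321) + 18)^(1/3))/12) + C2*exp(3^(1/3)*y*(3^(1/3)/(sqrt(321) + 18)^(1/3) + (sqrt(321) + 18)^(1/3))/12)*cos(3^(1/6)*y*(-3^(2/3)*(sqrt(321) + 18)^(1/3) + 3/(sqrt(321) + 18)^(1/3))/12) + C3*exp(-3^(1/3)*y*(3^(1/3)/(sqrt(321) + 18)^(1/3) + (sqrt(321) + 18)^(1/3))/6) - k*y/2 - k/4 - y^2 - y - 1/2


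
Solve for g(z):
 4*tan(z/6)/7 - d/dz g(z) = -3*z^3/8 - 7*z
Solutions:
 g(z) = C1 + 3*z^4/32 + 7*z^2/2 - 24*log(cos(z/6))/7


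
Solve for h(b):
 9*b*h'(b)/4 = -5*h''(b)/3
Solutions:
 h(b) = C1 + C2*erf(3*sqrt(30)*b/20)


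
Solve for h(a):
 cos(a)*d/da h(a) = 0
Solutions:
 h(a) = C1


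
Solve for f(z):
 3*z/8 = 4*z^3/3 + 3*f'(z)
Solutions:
 f(z) = C1 - z^4/9 + z^2/16


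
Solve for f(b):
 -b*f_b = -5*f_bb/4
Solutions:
 f(b) = C1 + C2*erfi(sqrt(10)*b/5)


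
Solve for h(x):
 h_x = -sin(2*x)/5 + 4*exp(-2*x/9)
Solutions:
 h(x) = C1 + cos(2*x)/10 - 18*exp(-2*x/9)


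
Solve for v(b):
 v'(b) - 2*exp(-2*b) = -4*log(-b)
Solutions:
 v(b) = C1 - 4*b*log(-b) + 4*b - exp(-2*b)


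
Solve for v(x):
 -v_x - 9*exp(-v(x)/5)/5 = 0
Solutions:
 v(x) = 5*log(C1 - 9*x/25)


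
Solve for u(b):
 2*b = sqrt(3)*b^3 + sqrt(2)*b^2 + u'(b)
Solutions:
 u(b) = C1 - sqrt(3)*b^4/4 - sqrt(2)*b^3/3 + b^2


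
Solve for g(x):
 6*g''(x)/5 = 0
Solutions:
 g(x) = C1 + C2*x


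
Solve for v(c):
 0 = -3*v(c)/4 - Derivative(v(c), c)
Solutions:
 v(c) = C1*exp(-3*c/4)


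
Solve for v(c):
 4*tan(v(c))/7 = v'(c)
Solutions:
 v(c) = pi - asin(C1*exp(4*c/7))
 v(c) = asin(C1*exp(4*c/7))


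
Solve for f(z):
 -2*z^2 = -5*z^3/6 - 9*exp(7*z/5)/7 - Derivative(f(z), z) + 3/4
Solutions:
 f(z) = C1 - 5*z^4/24 + 2*z^3/3 + 3*z/4 - 45*exp(7*z/5)/49


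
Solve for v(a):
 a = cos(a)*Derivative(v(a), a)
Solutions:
 v(a) = C1 + Integral(a/cos(a), a)


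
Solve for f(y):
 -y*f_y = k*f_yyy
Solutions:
 f(y) = C1 + Integral(C2*airyai(y*(-1/k)^(1/3)) + C3*airybi(y*(-1/k)^(1/3)), y)


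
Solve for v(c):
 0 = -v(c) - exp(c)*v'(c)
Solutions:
 v(c) = C1*exp(exp(-c))


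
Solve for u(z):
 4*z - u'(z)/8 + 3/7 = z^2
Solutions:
 u(z) = C1 - 8*z^3/3 + 16*z^2 + 24*z/7


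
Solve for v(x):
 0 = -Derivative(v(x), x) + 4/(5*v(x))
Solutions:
 v(x) = -sqrt(C1 + 40*x)/5
 v(x) = sqrt(C1 + 40*x)/5


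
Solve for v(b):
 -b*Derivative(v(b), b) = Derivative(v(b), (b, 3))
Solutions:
 v(b) = C1 + Integral(C2*airyai(-b) + C3*airybi(-b), b)


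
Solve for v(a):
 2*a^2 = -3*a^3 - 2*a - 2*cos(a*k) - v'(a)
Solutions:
 v(a) = C1 - 3*a^4/4 - 2*a^3/3 - a^2 - 2*sin(a*k)/k


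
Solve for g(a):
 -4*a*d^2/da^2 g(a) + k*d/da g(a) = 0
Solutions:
 g(a) = C1 + a^(re(k)/4 + 1)*(C2*sin(log(a)*Abs(im(k))/4) + C3*cos(log(a)*im(k)/4))


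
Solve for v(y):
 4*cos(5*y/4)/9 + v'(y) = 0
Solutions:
 v(y) = C1 - 16*sin(5*y/4)/45


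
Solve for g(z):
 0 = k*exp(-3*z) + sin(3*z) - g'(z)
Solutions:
 g(z) = C1 - k*exp(-3*z)/3 - cos(3*z)/3


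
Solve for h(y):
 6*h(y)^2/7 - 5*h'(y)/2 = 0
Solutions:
 h(y) = -35/(C1 + 12*y)


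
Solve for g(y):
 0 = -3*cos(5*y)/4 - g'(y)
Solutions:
 g(y) = C1 - 3*sin(5*y)/20


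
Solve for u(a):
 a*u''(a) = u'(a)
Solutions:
 u(a) = C1 + C2*a^2


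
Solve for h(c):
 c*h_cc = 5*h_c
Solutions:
 h(c) = C1 + C2*c^6


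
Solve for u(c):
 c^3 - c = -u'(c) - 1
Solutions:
 u(c) = C1 - c^4/4 + c^2/2 - c


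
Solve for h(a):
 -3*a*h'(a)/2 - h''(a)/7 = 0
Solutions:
 h(a) = C1 + C2*erf(sqrt(21)*a/2)


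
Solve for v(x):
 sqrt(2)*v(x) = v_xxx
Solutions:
 v(x) = C3*exp(2^(1/6)*x) + (C1*sin(2^(1/6)*sqrt(3)*x/2) + C2*cos(2^(1/6)*sqrt(3)*x/2))*exp(-2^(1/6)*x/2)


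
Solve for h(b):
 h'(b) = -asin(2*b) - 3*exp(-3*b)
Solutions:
 h(b) = C1 - b*asin(2*b) - sqrt(1 - 4*b^2)/2 + exp(-3*b)


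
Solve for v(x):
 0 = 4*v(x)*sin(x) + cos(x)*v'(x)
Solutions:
 v(x) = C1*cos(x)^4


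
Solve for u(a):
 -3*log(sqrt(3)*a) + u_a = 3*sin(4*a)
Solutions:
 u(a) = C1 + 3*a*log(a) - 3*a + 3*a*log(3)/2 - 3*cos(4*a)/4


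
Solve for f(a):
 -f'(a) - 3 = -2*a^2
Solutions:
 f(a) = C1 + 2*a^3/3 - 3*a


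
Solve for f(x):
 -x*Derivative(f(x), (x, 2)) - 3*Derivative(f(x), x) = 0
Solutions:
 f(x) = C1 + C2/x^2


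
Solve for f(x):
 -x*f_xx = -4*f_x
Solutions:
 f(x) = C1 + C2*x^5


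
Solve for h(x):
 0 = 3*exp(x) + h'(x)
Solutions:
 h(x) = C1 - 3*exp(x)


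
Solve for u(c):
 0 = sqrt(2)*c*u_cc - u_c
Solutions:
 u(c) = C1 + C2*c^(sqrt(2)/2 + 1)


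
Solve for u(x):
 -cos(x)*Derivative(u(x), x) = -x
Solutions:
 u(x) = C1 + Integral(x/cos(x), x)


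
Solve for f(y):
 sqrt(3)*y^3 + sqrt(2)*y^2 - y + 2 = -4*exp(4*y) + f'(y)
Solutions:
 f(y) = C1 + sqrt(3)*y^4/4 + sqrt(2)*y^3/3 - y^2/2 + 2*y + exp(4*y)


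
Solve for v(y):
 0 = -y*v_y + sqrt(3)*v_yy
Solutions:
 v(y) = C1 + C2*erfi(sqrt(2)*3^(3/4)*y/6)


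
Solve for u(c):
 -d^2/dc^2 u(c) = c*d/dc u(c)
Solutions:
 u(c) = C1 + C2*erf(sqrt(2)*c/2)


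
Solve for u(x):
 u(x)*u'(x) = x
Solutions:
 u(x) = -sqrt(C1 + x^2)
 u(x) = sqrt(C1 + x^2)


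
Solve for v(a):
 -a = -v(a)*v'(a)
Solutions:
 v(a) = -sqrt(C1 + a^2)
 v(a) = sqrt(C1 + a^2)


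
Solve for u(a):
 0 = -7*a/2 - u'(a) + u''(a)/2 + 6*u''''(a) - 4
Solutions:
 u(a) = C1 + C4*exp(a/2) - 7*a^2/4 - 23*a/4 + (C2*sin(sqrt(39)*a/12) + C3*cos(sqrt(39)*a/12))*exp(-a/4)


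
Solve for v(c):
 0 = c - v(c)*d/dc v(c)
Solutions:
 v(c) = -sqrt(C1 + c^2)
 v(c) = sqrt(C1 + c^2)


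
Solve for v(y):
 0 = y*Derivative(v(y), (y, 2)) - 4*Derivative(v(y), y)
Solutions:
 v(y) = C1 + C2*y^5


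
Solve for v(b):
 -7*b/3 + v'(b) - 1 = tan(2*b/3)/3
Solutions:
 v(b) = C1 + 7*b^2/6 + b - log(cos(2*b/3))/2


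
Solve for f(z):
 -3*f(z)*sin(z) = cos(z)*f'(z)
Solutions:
 f(z) = C1*cos(z)^3


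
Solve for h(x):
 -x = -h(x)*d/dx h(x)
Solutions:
 h(x) = -sqrt(C1 + x^2)
 h(x) = sqrt(C1 + x^2)


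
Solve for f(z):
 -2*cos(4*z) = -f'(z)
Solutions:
 f(z) = C1 + sin(4*z)/2


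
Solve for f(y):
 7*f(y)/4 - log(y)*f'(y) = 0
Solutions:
 f(y) = C1*exp(7*li(y)/4)


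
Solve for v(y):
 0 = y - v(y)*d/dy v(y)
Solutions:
 v(y) = -sqrt(C1 + y^2)
 v(y) = sqrt(C1 + y^2)


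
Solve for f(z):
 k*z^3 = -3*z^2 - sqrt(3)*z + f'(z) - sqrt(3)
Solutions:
 f(z) = C1 + k*z^4/4 + z^3 + sqrt(3)*z^2/2 + sqrt(3)*z


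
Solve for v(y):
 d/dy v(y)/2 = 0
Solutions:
 v(y) = C1


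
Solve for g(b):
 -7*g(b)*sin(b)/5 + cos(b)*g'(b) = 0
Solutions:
 g(b) = C1/cos(b)^(7/5)


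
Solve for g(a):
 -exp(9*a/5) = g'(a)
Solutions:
 g(a) = C1 - 5*exp(9*a/5)/9


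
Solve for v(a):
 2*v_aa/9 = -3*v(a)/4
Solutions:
 v(a) = C1*sin(3*sqrt(6)*a/4) + C2*cos(3*sqrt(6)*a/4)


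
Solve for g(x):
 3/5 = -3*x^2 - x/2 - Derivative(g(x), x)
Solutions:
 g(x) = C1 - x^3 - x^2/4 - 3*x/5


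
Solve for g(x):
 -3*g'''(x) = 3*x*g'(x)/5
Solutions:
 g(x) = C1 + Integral(C2*airyai(-5^(2/3)*x/5) + C3*airybi(-5^(2/3)*x/5), x)


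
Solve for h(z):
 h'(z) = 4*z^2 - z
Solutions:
 h(z) = C1 + 4*z^3/3 - z^2/2


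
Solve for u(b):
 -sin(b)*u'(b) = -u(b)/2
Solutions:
 u(b) = C1*(cos(b) - 1)^(1/4)/(cos(b) + 1)^(1/4)


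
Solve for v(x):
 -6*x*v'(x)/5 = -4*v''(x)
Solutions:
 v(x) = C1 + C2*erfi(sqrt(15)*x/10)


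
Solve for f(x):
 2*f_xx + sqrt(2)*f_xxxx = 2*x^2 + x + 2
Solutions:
 f(x) = C1 + C2*x + C3*sin(2^(1/4)*x) + C4*cos(2^(1/4)*x) + x^4/12 + x^3/12 + x^2*(1 - sqrt(2))/2


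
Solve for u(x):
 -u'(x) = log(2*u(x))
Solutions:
 Integral(1/(log(_y) + log(2)), (_y, u(x))) = C1 - x


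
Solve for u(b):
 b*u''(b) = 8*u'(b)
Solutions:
 u(b) = C1 + C2*b^9


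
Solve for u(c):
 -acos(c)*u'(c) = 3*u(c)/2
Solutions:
 u(c) = C1*exp(-3*Integral(1/acos(c), c)/2)


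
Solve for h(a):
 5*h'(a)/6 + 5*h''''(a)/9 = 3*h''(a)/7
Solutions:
 h(a) = C1 + C2*exp(210^(1/3)*a*(6*210^(1/3)/(sqrt(1455265) + 1225)^(1/3) + (sqrt(1455265) + 1225)^(1/3))/140)*sin(3^(1/6)*70^(1/3)*a*(-3^(2/3)*(sqrt(1455265) + 1225)^(1/3) + 18*70^(1/3)/(sqrt(1455265) + 1225)^(1/3))/140) + C3*exp(210^(1/3)*a*(6*210^(1/3)/(sqrt(1455265) + 1225)^(1/3) + (sqrt(1455265) + 1225)^(1/3))/140)*cos(3^(1/6)*70^(1/3)*a*(-3^(2/3)*(sqrt(1455265) + 1225)^(1/3) + 18*70^(1/3)/(sqrt(1455265) + 1225)^(1/3))/140) + C4*exp(-210^(1/3)*a*(6*210^(1/3)/(sqrt(1455265) + 1225)^(1/3) + (sqrt(1455265) + 1225)^(1/3))/70)


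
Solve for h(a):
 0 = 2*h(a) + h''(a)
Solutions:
 h(a) = C1*sin(sqrt(2)*a) + C2*cos(sqrt(2)*a)


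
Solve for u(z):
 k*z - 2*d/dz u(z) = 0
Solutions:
 u(z) = C1 + k*z^2/4


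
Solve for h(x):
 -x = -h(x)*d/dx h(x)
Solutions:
 h(x) = -sqrt(C1 + x^2)
 h(x) = sqrt(C1 + x^2)


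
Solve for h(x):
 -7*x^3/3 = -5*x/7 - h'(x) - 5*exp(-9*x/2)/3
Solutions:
 h(x) = C1 + 7*x^4/12 - 5*x^2/14 + 10*exp(-9*x/2)/27


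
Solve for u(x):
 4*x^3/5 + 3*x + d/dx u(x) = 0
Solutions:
 u(x) = C1 - x^4/5 - 3*x^2/2


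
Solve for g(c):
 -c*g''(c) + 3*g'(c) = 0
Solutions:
 g(c) = C1 + C2*c^4


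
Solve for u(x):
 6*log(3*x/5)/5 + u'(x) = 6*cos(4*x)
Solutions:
 u(x) = C1 - 6*x*log(x)/5 - 6*x*log(3)/5 + 6*x/5 + 6*x*log(5)/5 + 3*sin(4*x)/2


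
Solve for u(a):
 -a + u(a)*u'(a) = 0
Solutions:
 u(a) = -sqrt(C1 + a^2)
 u(a) = sqrt(C1 + a^2)


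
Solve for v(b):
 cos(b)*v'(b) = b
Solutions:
 v(b) = C1 + Integral(b/cos(b), b)


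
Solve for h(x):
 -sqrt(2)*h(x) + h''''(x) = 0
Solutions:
 h(x) = C1*exp(-2^(1/8)*x) + C2*exp(2^(1/8)*x) + C3*sin(2^(1/8)*x) + C4*cos(2^(1/8)*x)


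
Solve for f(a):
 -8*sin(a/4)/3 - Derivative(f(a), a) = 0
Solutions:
 f(a) = C1 + 32*cos(a/4)/3


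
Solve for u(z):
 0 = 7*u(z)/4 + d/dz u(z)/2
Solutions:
 u(z) = C1*exp(-7*z/2)


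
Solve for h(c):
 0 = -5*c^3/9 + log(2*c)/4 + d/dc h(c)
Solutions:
 h(c) = C1 + 5*c^4/36 - c*log(c)/4 - c*log(2)/4 + c/4


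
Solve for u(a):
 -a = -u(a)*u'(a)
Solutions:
 u(a) = -sqrt(C1 + a^2)
 u(a) = sqrt(C1 + a^2)


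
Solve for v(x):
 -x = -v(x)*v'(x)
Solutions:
 v(x) = -sqrt(C1 + x^2)
 v(x) = sqrt(C1 + x^2)


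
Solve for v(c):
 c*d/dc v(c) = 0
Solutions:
 v(c) = C1


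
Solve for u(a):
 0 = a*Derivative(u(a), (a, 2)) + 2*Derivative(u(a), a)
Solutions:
 u(a) = C1 + C2/a


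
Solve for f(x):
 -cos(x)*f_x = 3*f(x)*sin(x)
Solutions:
 f(x) = C1*cos(x)^3


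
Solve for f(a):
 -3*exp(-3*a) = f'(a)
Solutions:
 f(a) = C1 + exp(-3*a)


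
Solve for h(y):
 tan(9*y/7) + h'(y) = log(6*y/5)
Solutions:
 h(y) = C1 + y*log(y) - y*log(5) - y + y*log(6) + 7*log(cos(9*y/7))/9


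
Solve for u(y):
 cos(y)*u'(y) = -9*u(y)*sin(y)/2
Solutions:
 u(y) = C1*cos(y)^(9/2)


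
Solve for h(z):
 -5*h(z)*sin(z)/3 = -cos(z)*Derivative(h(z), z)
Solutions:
 h(z) = C1/cos(z)^(5/3)


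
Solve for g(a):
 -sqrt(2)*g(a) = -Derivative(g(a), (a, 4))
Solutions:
 g(a) = C1*exp(-2^(1/8)*a) + C2*exp(2^(1/8)*a) + C3*sin(2^(1/8)*a) + C4*cos(2^(1/8)*a)


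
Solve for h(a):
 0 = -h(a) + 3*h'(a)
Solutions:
 h(a) = C1*exp(a/3)


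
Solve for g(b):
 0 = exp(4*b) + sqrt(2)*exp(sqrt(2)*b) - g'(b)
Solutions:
 g(b) = C1 + exp(4*b)/4 + exp(sqrt(2)*b)


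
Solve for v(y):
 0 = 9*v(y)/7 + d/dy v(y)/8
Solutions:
 v(y) = C1*exp(-72*y/7)


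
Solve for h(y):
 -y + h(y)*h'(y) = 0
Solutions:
 h(y) = -sqrt(C1 + y^2)
 h(y) = sqrt(C1 + y^2)


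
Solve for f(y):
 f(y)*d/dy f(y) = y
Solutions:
 f(y) = -sqrt(C1 + y^2)
 f(y) = sqrt(C1 + y^2)


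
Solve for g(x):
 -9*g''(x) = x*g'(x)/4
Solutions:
 g(x) = C1 + C2*erf(sqrt(2)*x/12)


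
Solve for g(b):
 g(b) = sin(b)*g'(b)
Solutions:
 g(b) = C1*sqrt(cos(b) - 1)/sqrt(cos(b) + 1)


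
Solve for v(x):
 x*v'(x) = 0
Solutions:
 v(x) = C1


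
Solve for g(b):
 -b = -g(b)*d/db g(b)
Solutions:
 g(b) = -sqrt(C1 + b^2)
 g(b) = sqrt(C1 + b^2)


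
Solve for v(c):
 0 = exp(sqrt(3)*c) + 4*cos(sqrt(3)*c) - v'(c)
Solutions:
 v(c) = C1 + sqrt(3)*exp(sqrt(3)*c)/3 + 4*sqrt(3)*sin(sqrt(3)*c)/3


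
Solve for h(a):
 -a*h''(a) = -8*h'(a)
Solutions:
 h(a) = C1 + C2*a^9


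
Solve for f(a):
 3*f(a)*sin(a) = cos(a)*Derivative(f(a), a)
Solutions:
 f(a) = C1/cos(a)^3


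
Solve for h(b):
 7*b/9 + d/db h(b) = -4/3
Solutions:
 h(b) = C1 - 7*b^2/18 - 4*b/3


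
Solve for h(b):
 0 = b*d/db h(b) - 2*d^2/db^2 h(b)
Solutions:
 h(b) = C1 + C2*erfi(b/2)


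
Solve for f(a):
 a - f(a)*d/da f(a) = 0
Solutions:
 f(a) = -sqrt(C1 + a^2)
 f(a) = sqrt(C1 + a^2)


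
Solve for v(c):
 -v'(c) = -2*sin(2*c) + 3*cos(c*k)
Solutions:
 v(c) = C1 - cos(2*c) - 3*sin(c*k)/k


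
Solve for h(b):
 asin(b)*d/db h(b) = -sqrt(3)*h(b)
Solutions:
 h(b) = C1*exp(-sqrt(3)*Integral(1/asin(b), b))


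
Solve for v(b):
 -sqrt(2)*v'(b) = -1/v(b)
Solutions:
 v(b) = -sqrt(C1 + sqrt(2)*b)
 v(b) = sqrt(C1 + sqrt(2)*b)


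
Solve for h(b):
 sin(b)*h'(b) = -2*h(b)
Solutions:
 h(b) = C1*(cos(b) + 1)/(cos(b) - 1)


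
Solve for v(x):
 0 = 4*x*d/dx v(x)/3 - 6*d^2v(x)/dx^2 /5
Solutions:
 v(x) = C1 + C2*erfi(sqrt(5)*x/3)


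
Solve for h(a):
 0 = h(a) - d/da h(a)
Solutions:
 h(a) = C1*exp(a)


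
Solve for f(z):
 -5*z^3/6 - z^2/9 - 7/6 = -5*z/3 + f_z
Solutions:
 f(z) = C1 - 5*z^4/24 - z^3/27 + 5*z^2/6 - 7*z/6


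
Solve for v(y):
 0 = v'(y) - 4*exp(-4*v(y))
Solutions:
 v(y) = log(-I*(C1 + 16*y)^(1/4))
 v(y) = log(I*(C1 + 16*y)^(1/4))
 v(y) = log(-(C1 + 16*y)^(1/4))
 v(y) = log(C1 + 16*y)/4


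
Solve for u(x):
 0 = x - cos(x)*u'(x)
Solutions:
 u(x) = C1 + Integral(x/cos(x), x)


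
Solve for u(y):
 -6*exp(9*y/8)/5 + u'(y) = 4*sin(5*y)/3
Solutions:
 u(y) = C1 + 16*exp(9*y/8)/15 - 4*cos(5*y)/15


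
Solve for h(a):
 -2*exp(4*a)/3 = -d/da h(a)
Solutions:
 h(a) = C1 + exp(4*a)/6


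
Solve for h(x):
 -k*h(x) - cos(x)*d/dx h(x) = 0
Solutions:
 h(x) = C1*exp(k*(log(sin(x) - 1) - log(sin(x) + 1))/2)


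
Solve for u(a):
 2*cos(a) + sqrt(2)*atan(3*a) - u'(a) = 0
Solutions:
 u(a) = C1 + sqrt(2)*(a*atan(3*a) - log(9*a^2 + 1)/6) + 2*sin(a)


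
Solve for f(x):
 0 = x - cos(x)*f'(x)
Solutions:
 f(x) = C1 + Integral(x/cos(x), x)


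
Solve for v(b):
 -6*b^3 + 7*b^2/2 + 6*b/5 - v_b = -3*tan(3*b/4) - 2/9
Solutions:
 v(b) = C1 - 3*b^4/2 + 7*b^3/6 + 3*b^2/5 + 2*b/9 - 4*log(cos(3*b/4))


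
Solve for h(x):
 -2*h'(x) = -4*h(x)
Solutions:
 h(x) = C1*exp(2*x)


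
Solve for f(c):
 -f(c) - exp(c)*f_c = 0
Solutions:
 f(c) = C1*exp(exp(-c))


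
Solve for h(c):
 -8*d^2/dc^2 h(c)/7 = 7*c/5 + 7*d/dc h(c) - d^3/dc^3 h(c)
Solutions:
 h(c) = C1 + C2*exp(c*(4 - sqrt(359))/7) + C3*exp(c*(4 + sqrt(359))/7) - c^2/10 + 8*c/245


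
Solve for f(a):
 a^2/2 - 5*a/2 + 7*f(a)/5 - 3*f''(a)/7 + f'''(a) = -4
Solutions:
 f(a) = C1*exp(a*(10*10^(1/3)/(49*sqrt(2381) + 2391)^(1/3) + 20 + 10^(2/3)*(49*sqrt(2381) + 2391)^(1/3))/140)*sin(10^(1/3)*sqrt(3)*a*(-10^(1/3)*(49*sqrt(2381) + 2391)^(1/3) + 10/(49*sqrt(2381) + 2391)^(1/3))/140) + C2*exp(a*(10*10^(1/3)/(49*sqrt(2381) + 2391)^(1/3) + 20 + 10^(2/3)*(49*sqrt(2381) + 2391)^(1/3))/140)*cos(10^(1/3)*sqrt(3)*a*(-10^(1/3)*(49*sqrt(2381) + 2391)^(1/3) + 10/(49*sqrt(2381) + 2391)^(1/3))/140) + C3*exp(a*(-10^(2/3)*(49*sqrt(2381) + 2391)^(1/3) - 10*10^(1/3)/(49*sqrt(2381) + 2391)^(1/3) + 10)/70) - 5*a^2/14 + 25*a/14 - 1055/343


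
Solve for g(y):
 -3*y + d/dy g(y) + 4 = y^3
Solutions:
 g(y) = C1 + y^4/4 + 3*y^2/2 - 4*y


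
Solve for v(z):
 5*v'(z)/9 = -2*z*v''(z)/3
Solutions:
 v(z) = C1 + C2*z^(1/6)


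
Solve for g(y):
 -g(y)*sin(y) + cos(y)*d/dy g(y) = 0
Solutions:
 g(y) = C1/cos(y)


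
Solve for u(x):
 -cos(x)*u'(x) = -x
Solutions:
 u(x) = C1 + Integral(x/cos(x), x)


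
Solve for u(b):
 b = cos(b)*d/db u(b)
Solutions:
 u(b) = C1 + Integral(b/cos(b), b)


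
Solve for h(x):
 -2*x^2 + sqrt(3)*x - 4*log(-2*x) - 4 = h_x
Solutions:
 h(x) = C1 - 2*x^3/3 + sqrt(3)*x^2/2 - 4*x*log(-x) - 4*x*log(2)


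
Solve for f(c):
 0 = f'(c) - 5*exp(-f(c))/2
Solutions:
 f(c) = log(C1 + 5*c/2)


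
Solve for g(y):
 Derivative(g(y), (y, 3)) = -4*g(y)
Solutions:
 g(y) = C3*exp(-2^(2/3)*y) + (C1*sin(2^(2/3)*sqrt(3)*y/2) + C2*cos(2^(2/3)*sqrt(3)*y/2))*exp(2^(2/3)*y/2)


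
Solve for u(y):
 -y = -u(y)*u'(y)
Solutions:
 u(y) = -sqrt(C1 + y^2)
 u(y) = sqrt(C1 + y^2)


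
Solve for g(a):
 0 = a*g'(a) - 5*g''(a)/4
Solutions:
 g(a) = C1 + C2*erfi(sqrt(10)*a/5)


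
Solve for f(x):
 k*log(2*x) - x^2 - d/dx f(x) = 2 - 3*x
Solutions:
 f(x) = C1 + k*x*log(x) - k*x + k*x*log(2) - x^3/3 + 3*x^2/2 - 2*x


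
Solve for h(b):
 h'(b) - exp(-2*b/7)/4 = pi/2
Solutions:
 h(b) = C1 + pi*b/2 - 7*exp(-2*b/7)/8


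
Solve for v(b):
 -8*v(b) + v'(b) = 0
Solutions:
 v(b) = C1*exp(8*b)


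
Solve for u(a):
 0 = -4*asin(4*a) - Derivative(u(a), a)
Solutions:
 u(a) = C1 - 4*a*asin(4*a) - sqrt(1 - 16*a^2)


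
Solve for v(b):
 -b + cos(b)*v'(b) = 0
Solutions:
 v(b) = C1 + Integral(b/cos(b), b)


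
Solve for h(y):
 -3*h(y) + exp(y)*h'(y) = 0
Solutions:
 h(y) = C1*exp(-3*exp(-y))


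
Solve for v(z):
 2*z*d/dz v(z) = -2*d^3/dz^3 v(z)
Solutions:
 v(z) = C1 + Integral(C2*airyai(-z) + C3*airybi(-z), z)


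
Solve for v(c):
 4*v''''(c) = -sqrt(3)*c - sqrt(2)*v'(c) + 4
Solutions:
 v(c) = C1 + C4*exp(-sqrt(2)*c/2) - sqrt(6)*c^2/4 + 2*sqrt(2)*c + (C2*sin(sqrt(6)*c/4) + C3*cos(sqrt(6)*c/4))*exp(sqrt(2)*c/4)


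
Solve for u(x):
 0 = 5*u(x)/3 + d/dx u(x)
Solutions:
 u(x) = C1*exp(-5*x/3)


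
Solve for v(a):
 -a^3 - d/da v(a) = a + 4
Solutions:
 v(a) = C1 - a^4/4 - a^2/2 - 4*a


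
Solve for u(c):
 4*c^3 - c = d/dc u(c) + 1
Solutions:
 u(c) = C1 + c^4 - c^2/2 - c


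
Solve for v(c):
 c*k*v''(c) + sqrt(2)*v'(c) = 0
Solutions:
 v(c) = C1 + c^(((re(k) - sqrt(2))*re(k) + im(k)^2)/(re(k)^2 + im(k)^2))*(C2*sin(sqrt(2)*log(c)*Abs(im(k))/(re(k)^2 + im(k)^2)) + C3*cos(sqrt(2)*log(c)*im(k)/(re(k)^2 + im(k)^2)))


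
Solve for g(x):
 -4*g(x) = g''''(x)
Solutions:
 g(x) = (C1*sin(x) + C2*cos(x))*exp(-x) + (C3*sin(x) + C4*cos(x))*exp(x)


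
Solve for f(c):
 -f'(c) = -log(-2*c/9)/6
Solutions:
 f(c) = C1 + c*log(-c)/6 + c*(-2*log(3) - 1 + log(2))/6


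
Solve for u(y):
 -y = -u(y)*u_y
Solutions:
 u(y) = -sqrt(C1 + y^2)
 u(y) = sqrt(C1 + y^2)


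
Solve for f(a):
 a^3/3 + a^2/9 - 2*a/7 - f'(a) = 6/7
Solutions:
 f(a) = C1 + a^4/12 + a^3/27 - a^2/7 - 6*a/7


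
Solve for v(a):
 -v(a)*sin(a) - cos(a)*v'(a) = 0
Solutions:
 v(a) = C1*cos(a)


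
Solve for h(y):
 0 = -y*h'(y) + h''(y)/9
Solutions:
 h(y) = C1 + C2*erfi(3*sqrt(2)*y/2)


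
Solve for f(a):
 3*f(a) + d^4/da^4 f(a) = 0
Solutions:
 f(a) = (C1*sin(sqrt(2)*3^(1/4)*a/2) + C2*cos(sqrt(2)*3^(1/4)*a/2))*exp(-sqrt(2)*3^(1/4)*a/2) + (C3*sin(sqrt(2)*3^(1/4)*a/2) + C4*cos(sqrt(2)*3^(1/4)*a/2))*exp(sqrt(2)*3^(1/4)*a/2)


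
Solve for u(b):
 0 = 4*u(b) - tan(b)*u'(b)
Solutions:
 u(b) = C1*sin(b)^4


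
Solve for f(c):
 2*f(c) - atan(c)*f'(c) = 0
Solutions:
 f(c) = C1*exp(2*Integral(1/atan(c), c))


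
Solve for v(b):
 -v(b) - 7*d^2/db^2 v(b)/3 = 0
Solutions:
 v(b) = C1*sin(sqrt(21)*b/7) + C2*cos(sqrt(21)*b/7)


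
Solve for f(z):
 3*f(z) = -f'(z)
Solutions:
 f(z) = C1*exp(-3*z)


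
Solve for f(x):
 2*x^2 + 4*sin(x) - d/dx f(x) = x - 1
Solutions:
 f(x) = C1 + 2*x^3/3 - x^2/2 + x - 4*cos(x)


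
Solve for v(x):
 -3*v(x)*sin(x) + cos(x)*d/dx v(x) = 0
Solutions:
 v(x) = C1/cos(x)^3


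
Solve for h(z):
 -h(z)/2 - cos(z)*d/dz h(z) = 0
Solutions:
 h(z) = C1*(sin(z) - 1)^(1/4)/(sin(z) + 1)^(1/4)


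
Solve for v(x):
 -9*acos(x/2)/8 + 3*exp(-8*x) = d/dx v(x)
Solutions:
 v(x) = C1 - 9*x*acos(x/2)/8 + 9*sqrt(4 - x^2)/8 - 3*exp(-8*x)/8


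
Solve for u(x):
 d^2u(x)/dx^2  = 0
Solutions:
 u(x) = C1 + C2*x


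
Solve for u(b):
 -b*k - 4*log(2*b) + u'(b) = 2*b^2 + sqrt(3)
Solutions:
 u(b) = C1 + 2*b^3/3 + b^2*k/2 + 4*b*log(b) - 4*b + sqrt(3)*b + b*log(16)


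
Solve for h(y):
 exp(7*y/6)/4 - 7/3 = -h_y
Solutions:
 h(y) = C1 + 7*y/3 - 3*exp(7*y/6)/14


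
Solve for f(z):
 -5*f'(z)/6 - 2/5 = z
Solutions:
 f(z) = C1 - 3*z^2/5 - 12*z/25


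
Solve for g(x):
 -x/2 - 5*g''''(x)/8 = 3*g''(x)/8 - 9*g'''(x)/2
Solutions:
 g(x) = C1 + C2*x + C3*exp(x*(18 - sqrt(309))/5) + C4*exp(x*(sqrt(309) + 18)/5) - 2*x^3/9 - 8*x^2


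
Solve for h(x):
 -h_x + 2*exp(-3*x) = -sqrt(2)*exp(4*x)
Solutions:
 h(x) = C1 + sqrt(2)*exp(4*x)/4 - 2*exp(-3*x)/3


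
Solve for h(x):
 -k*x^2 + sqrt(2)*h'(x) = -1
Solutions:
 h(x) = C1 + sqrt(2)*k*x^3/6 - sqrt(2)*x/2


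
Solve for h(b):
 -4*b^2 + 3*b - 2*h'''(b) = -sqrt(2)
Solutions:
 h(b) = C1 + C2*b + C3*b^2 - b^5/30 + b^4/16 + sqrt(2)*b^3/12


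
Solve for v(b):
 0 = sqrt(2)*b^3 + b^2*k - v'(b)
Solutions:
 v(b) = C1 + sqrt(2)*b^4/4 + b^3*k/3


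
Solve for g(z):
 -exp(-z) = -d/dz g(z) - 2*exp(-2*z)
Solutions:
 g(z) = C1 - exp(-z) + exp(-2*z)


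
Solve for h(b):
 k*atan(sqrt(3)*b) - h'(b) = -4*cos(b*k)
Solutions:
 h(b) = C1 + k*(b*atan(sqrt(3)*b) - sqrt(3)*log(3*b^2 + 1)/6) + 4*Piecewise((sin(b*k)/k, Ne(k, 0)), (b, True))


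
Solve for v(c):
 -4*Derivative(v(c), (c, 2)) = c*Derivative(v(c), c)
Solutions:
 v(c) = C1 + C2*erf(sqrt(2)*c/4)


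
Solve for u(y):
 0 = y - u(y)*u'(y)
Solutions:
 u(y) = -sqrt(C1 + y^2)
 u(y) = sqrt(C1 + y^2)


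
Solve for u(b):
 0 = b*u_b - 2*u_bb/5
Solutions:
 u(b) = C1 + C2*erfi(sqrt(5)*b/2)


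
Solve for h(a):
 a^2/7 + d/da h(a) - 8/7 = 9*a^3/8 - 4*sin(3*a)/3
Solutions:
 h(a) = C1 + 9*a^4/32 - a^3/21 + 8*a/7 + 4*cos(3*a)/9


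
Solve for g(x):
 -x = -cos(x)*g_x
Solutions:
 g(x) = C1 + Integral(x/cos(x), x)


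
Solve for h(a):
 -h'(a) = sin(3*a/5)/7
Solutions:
 h(a) = C1 + 5*cos(3*a/5)/21


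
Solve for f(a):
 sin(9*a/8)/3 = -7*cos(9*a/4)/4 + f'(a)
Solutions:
 f(a) = C1 + 7*sin(9*a/4)/9 - 8*cos(9*a/8)/27


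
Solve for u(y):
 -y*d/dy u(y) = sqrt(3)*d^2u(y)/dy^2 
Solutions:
 u(y) = C1 + C2*erf(sqrt(2)*3^(3/4)*y/6)


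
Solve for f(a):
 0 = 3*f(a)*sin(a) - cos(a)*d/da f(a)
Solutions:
 f(a) = C1/cos(a)^3
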